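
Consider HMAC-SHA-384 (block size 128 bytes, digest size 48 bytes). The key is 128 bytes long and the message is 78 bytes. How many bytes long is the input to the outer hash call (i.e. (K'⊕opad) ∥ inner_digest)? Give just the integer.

176

Key is 128 ≤ 128 bytes, zero-padded: |K'| = 128.
Outer input = (K'⊕opad) ∥ H(inner) → 128 + 48 = 176 bytes.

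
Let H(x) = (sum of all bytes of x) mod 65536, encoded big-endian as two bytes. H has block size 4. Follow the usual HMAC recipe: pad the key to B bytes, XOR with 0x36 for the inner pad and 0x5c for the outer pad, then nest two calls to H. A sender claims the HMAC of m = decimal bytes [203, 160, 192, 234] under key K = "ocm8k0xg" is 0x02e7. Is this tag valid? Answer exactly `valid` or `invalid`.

invalid

Key "ocm8k0xg" = 6f 63 6d 38 6b 30 78 67 is 8 bytes > B = 4, so hash it first: H(key) = 02 f1, then zero-pad to 4 bytes: K' = 02 f1 00 00.
K' ⊕ ipad = 34 c7 36 36; K' ⊕ opad = 5e ad 5c 5c.
Inner hash: sum = 52+199+54+54+203+160+192+234 = 1148 → 04 7c.
Outer hash (recomputed tag): sum = 94+173+92+92+4+124 = 579 → 02 43.
Recomputed tag = 0243; claimed = 02e7 → mismatch.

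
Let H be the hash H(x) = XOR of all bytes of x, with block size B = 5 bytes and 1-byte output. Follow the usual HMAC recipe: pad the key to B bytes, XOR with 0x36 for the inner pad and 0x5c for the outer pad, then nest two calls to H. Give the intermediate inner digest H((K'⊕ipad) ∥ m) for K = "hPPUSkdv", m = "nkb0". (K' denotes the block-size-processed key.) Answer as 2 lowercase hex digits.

Key "hPPUSkdv" = 68 50 50 55 53 6b 64 76 is 8 bytes > B = 5, so hash it first: H(key) = 17, then zero-pad to 5 bytes: K' = 17 00 00 00 00.
K' ⊕ ipad = 21 36 36 36 36.
Inner input = 21 36 36 36 36 ∥ 6e 6b 62 30.
Inner hash: XOR 21⊕36⊕36⊕36⊕36⊕6e⊕6b⊕62⊕30 = 76.

76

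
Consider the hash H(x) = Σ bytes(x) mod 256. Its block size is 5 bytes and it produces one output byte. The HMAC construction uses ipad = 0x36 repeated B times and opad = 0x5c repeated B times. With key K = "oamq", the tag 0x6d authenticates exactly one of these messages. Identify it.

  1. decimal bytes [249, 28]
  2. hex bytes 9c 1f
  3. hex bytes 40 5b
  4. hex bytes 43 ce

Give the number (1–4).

2

Key "oamq" = 6f 61 6d 71 is 4 bytes ≤ B = 5; zero-pad to 5 bytes: K' = 6f 61 6d 71 00.
K' ⊕ ipad = 59 57 5b 47 36; K' ⊕ opad = 33 3d 31 2d 5c.
m1: inner = H(59 57 5b 47 36 f9 1c) = 9d; tag = H(33 3d 31 2d 5c 9d) = c7
m2: inner = H(59 57 5b 47 36 9c 1f) = 43; tag = H(33 3d 31 2d 5c 43) = 6d ← matches
m3: inner = H(59 57 5b 47 36 40 5b) = 23; tag = H(33 3d 31 2d 5c 23) = 4d
m4: inner = H(59 57 5b 47 36 43 ce) = 99; tag = H(33 3d 31 2d 5c 99) = c3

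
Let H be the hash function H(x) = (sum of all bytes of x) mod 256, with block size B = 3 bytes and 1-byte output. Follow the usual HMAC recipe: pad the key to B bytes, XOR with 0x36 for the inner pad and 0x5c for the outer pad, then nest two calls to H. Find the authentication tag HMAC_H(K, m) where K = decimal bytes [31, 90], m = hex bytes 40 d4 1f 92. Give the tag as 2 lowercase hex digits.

35

Key decimal bytes [31, 90] = 1f 5a is 2 bytes ≤ B = 3; zero-pad to 3 bytes: K' = 1f 5a 00.
K' ⊕ ipad = 29 6c 36.  K' ⊕ opad = 43 06 5c.
Inner input = (K'⊕ipad) ∥ m = 29 6c 36 ∥ 40 d4 1f 92.
Inner hash: sum = 41+108+54+64+212+31+146 = 656; mod 256 = 144 → 90.
Outer input = (K'⊕opad) ∥ inner = 43 06 5c ∥ 90.
Outer hash (tag): sum = 67+6+92+144 = 309; mod 256 = 53 → 35.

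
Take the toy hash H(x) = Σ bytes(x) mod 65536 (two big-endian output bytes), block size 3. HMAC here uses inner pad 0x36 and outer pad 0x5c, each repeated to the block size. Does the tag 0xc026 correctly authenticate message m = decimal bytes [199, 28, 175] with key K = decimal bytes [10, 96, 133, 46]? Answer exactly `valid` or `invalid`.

invalid

Key decimal bytes [10, 96, 133, 46] = 0a 60 85 2e is 4 bytes > B = 3, so hash it first: H(key) = 01 1d, then zero-pad to 3 bytes: K' = 01 1d 00.
K' ⊕ ipad = 37 2b 36; K' ⊕ opad = 5d 41 5c.
Inner hash: sum = 55+43+54+199+28+175 = 554 → 02 2a.
Outer hash (recomputed tag): sum = 93+65+92+2+42 = 294 → 01 26.
Recomputed tag = 0126; claimed = c026 → mismatch.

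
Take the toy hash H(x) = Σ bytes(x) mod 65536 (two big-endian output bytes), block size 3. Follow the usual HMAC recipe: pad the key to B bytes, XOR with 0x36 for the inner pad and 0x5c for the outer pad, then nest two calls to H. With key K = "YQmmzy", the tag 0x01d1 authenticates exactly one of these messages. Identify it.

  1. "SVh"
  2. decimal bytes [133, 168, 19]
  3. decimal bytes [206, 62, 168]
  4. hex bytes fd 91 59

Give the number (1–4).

Key "YQmmzy" = 59 51 6d 6d 7a 79 is 6 bytes > B = 3, so hash it first: H(key) = 02 77, then zero-pad to 3 bytes: K' = 02 77 00.
K' ⊕ ipad = 34 41 36; K' ⊕ opad = 5e 2b 5c.
m1: inner = H(34 41 36 53 56 68) = 01 bc; tag = H(5e 2b 5c 01 bc) = 01a2
m2: inner = H(34 41 36 85 a8 13) = 01 eb; tag = H(5e 2b 5c 01 eb) = 01d1 ← matches
m3: inner = H(34 41 36 ce 3e a8) = 02 5f; tag = H(5e 2b 5c 02 5f) = 0146
m4: inner = H(34 41 36 fd 91 59) = 02 92; tag = H(5e 2b 5c 02 92) = 0179

2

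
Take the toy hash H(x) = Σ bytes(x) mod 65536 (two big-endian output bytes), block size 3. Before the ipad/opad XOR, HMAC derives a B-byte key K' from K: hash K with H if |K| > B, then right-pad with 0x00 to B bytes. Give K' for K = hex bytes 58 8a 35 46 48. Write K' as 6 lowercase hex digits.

01a500

|K| = 5 > B = 3, so first hash the key.
H(K): sum = 88+138+53+70+72 = 421 → 01 a5.
Zero-pad H(K) = 01 a5 to 3 bytes: K' = 01 a5 00.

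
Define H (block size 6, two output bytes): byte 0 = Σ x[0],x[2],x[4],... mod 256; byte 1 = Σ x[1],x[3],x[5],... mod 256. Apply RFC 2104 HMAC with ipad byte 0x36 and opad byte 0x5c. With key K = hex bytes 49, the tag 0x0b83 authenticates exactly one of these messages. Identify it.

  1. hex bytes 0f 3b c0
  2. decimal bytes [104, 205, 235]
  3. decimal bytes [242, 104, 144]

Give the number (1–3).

2

Key hex bytes 49 is 1 byte ≤ B = 6; zero-pad to 6 bytes: K' = 49 00 00 00 00 00.
K' ⊕ ipad = 7f 36 36 36 36 36; K' ⊕ opad = 15 5c 5c 5c 5c 5c.
m1: inner = H(7f 36 36 36 36 36 0f 3b c0) = ba dd; tag = H(15 5c 5c 5c 5c 5c ba dd) = 87f1
m2: inner = H(7f 36 36 36 36 36 68 cd eb) = 3e 6f; tag = H(15 5c 5c 5c 5c 5c 3e 6f) = 0b83 ← matches
m3: inner = H(7f 36 36 36 36 36 f2 68 90) = 6d 0a; tag = H(15 5c 5c 5c 5c 5c 6d 0a) = 3a1e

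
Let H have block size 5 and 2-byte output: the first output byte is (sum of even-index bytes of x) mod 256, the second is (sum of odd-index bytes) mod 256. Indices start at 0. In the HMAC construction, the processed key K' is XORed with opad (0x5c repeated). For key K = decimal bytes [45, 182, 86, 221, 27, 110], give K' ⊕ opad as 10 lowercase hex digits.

Key decimal bytes [45, 182, 86, 221, 27, 110] = 2d b6 56 dd 1b 6e is 6 bytes > B = 5, so hash it first: H(key) = 9e 01, then zero-pad to 5 bytes: K' = 9e 01 00 00 00.
XOR each byte with 0x5c: 9e⊕5c=c2, 01⊕5c=5d, 00⊕5c=5c, 00⊕5c=5c, 00⊕5c=5c.

c25d5c5c5c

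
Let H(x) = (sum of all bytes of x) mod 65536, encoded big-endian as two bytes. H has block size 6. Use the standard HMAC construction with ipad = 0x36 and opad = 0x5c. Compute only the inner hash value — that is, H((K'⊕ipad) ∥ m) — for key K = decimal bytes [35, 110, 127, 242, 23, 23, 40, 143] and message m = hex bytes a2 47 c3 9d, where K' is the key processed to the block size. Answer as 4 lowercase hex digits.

Key decimal bytes [35, 110, 127, 242, 23, 23, 40, 143] = 23 6e 7f f2 17 17 28 8f is 8 bytes > B = 6, so hash it first: H(key) = 02 e7, then zero-pad to 6 bytes: K' = 02 e7 00 00 00 00.
K' ⊕ ipad = 34 d1 36 36 36 36.
Inner input = 34 d1 36 36 36 36 ∥ a2 47 c3 9d.
Inner hash: sum = 52+209+54+54+54+54+162+71+195+157 = 1062 → 04 26.

0426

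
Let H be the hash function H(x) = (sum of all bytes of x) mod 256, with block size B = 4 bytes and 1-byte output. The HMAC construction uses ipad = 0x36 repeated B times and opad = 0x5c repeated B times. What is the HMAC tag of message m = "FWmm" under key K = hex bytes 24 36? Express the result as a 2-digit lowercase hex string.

8f

Key hex bytes 24 36 is 2 bytes ≤ B = 4; zero-pad to 4 bytes: K' = 24 36 00 00.
K' ⊕ ipad = 12 00 36 36.  K' ⊕ opad = 78 6a 5c 5c.
Inner input = (K'⊕ipad) ∥ m = 12 00 36 36 ∥ 46 57 6d 6d.
Inner hash: sum = 18+0+54+54+70+87+109+109 = 501; mod 256 = 245 → f5.
Outer input = (K'⊕opad) ∥ inner = 78 6a 5c 5c ∥ f5.
Outer hash (tag): sum = 120+106+92+92+245 = 655; mod 256 = 143 → 8f.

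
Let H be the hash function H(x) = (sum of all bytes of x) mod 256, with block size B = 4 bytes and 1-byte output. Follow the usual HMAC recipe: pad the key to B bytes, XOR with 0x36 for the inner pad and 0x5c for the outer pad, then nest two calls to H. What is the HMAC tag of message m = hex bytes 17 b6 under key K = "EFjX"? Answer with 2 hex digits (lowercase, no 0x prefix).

e7

Key "EFjX" = 45 46 6a 58 is exactly B = 4 bytes: K' = 45 46 6a 58.
K' ⊕ ipad = 73 70 5c 6e.  K' ⊕ opad = 19 1a 36 04.
Inner input = (K'⊕ipad) ∥ m = 73 70 5c 6e ∥ 17 b6.
Inner hash: sum = 115+112+92+110+23+182 = 634; mod 256 = 122 → 7a.
Outer input = (K'⊕opad) ∥ inner = 19 1a 36 04 ∥ 7a.
Outer hash (tag): sum = 25+26+54+4+122 = 231 → e7.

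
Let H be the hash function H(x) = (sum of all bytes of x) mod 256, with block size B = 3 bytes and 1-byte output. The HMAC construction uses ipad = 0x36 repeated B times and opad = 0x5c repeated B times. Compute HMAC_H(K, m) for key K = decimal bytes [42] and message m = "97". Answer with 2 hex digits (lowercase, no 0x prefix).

Key decimal bytes [42] = 2a is 1 byte ≤ B = 3; zero-pad to 3 bytes: K' = 2a 00 00.
K' ⊕ ipad = 1c 36 36.  K' ⊕ opad = 76 5c 5c.
Inner input = (K'⊕ipad) ∥ m = 1c 36 36 ∥ 39 37.
Inner hash: sum = 28+54+54+57+55 = 248 → f8.
Outer input = (K'⊕opad) ∥ inner = 76 5c 5c ∥ f8.
Outer hash (tag): sum = 118+92+92+248 = 550; mod 256 = 38 → 26.

26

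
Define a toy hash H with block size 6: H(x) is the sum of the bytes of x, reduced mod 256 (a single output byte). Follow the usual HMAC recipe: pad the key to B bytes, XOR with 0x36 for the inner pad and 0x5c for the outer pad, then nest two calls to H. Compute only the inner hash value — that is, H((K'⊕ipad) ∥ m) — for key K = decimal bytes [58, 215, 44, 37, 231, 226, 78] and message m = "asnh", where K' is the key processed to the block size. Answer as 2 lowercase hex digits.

Key decimal bytes [58, 215, 44, 37, 231, 226, 78] = 3a d7 2c 25 e7 e2 4e is 7 bytes > B = 6, so hash it first: H(key) = 79, then zero-pad to 6 bytes: K' = 79 00 00 00 00 00.
K' ⊕ ipad = 4f 36 36 36 36 36.
Inner input = 4f 36 36 36 36 36 ∥ 61 73 6e 68.
Inner hash: sum = 79+54+54+54+54+54+97+115+110+104 = 775; mod 256 = 7 → 07.

07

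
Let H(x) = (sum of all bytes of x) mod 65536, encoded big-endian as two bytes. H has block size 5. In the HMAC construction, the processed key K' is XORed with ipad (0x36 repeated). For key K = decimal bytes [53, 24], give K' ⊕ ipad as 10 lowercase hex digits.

Key decimal bytes [53, 24] = 35 18 is 2 bytes ≤ B = 5; zero-pad to 5 bytes: K' = 35 18 00 00 00.
XOR each byte with 0x36: 35⊕36=03, 18⊕36=2e, 00⊕36=36, 00⊕36=36, 00⊕36=36.

032e363636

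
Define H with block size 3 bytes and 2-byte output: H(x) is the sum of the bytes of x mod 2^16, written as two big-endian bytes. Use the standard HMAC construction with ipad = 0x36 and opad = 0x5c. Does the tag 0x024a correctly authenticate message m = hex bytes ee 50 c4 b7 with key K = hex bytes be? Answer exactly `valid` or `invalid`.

valid

Key hex bytes be is 1 byte ≤ B = 3; zero-pad to 3 bytes: K' = be 00 00.
K' ⊕ ipad = 88 36 36; K' ⊕ opad = e2 5c 5c.
Inner hash: sum = 136+54+54+238+80+196+183 = 941 → 03 ad.
Outer hash (recomputed tag): sum = 226+92+92+3+173 = 586 → 02 4a.
Recomputed tag = 024a; claimed = 024a → match.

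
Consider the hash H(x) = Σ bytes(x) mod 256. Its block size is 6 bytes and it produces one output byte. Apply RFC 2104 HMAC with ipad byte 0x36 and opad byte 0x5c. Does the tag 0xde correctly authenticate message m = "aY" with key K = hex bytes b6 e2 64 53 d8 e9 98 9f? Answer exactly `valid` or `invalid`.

Key hex bytes b6 e2 64 53 d8 e9 98 9f is 8 bytes > B = 6, so hash it first: H(key) = 47, then zero-pad to 6 bytes: K' = 47 00 00 00 00 00.
K' ⊕ ipad = 71 36 36 36 36 36; K' ⊕ opad = 1b 5c 5c 5c 5c 5c.
Inner hash: sum = 113+54+54+54+54+54+97+89 = 569; mod 256 = 57 → 39.
Outer hash (recomputed tag): sum = 27+92+92+92+92+92+57 = 544; mod 256 = 32 → 20.
Recomputed tag = 20; claimed = de → mismatch.

invalid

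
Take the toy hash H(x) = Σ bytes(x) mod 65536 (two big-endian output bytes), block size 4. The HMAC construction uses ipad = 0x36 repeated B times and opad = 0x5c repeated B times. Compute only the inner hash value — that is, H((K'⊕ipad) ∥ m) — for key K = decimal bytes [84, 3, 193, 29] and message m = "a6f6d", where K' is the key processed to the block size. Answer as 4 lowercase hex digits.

Key decimal bytes [84, 3, 193, 29] = 54 03 c1 1d is exactly B = 4 bytes: K' = 54 03 c1 1d.
K' ⊕ ipad = 62 35 f7 2b.
Inner input = 62 35 f7 2b ∥ 61 36 66 36 64.
Inner hash: sum = 98+53+247+43+97+54+102+54+100 = 848 → 03 50.

0350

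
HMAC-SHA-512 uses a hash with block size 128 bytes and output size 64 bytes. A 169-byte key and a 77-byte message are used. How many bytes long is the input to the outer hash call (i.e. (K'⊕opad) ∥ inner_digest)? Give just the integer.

192

Key is 169 > 128 bytes, so it is hashed to 64 bytes then zero-padded to 128: |K'| = 128.
Outer input = (K'⊕opad) ∥ H(inner) → 128 + 64 = 192 bytes.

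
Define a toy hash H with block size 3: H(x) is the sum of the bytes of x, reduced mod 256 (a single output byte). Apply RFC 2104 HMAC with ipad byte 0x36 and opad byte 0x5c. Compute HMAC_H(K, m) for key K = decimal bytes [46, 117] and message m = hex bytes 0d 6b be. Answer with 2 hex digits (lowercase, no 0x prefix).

be

Key decimal bytes [46, 117] = 2e 75 is 2 bytes ≤ B = 3; zero-pad to 3 bytes: K' = 2e 75 00.
K' ⊕ ipad = 18 43 36.  K' ⊕ opad = 72 29 5c.
Inner input = (K'⊕ipad) ∥ m = 18 43 36 ∥ 0d 6b be.
Inner hash: sum = 24+67+54+13+107+190 = 455; mod 256 = 199 → c7.
Outer input = (K'⊕opad) ∥ inner = 72 29 5c ∥ c7.
Outer hash (tag): sum = 114+41+92+199 = 446; mod 256 = 190 → be.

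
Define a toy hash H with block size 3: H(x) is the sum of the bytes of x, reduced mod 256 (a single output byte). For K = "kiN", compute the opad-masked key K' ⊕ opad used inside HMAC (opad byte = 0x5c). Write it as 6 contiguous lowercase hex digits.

373512

Key "kiN" = 6b 69 4e is exactly B = 3 bytes: K' = 6b 69 4e.
XOR each byte with 0x5c: 6b⊕5c=37, 69⊕5c=35, 4e⊕5c=12.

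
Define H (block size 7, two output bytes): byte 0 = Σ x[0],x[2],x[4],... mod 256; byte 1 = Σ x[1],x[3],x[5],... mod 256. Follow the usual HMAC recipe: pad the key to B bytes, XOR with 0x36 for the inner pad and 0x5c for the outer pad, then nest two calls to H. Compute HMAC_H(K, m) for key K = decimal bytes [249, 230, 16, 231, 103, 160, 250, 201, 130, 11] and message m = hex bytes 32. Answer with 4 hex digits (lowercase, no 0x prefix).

d951

Key decimal bytes [249, 230, 16, 231, 103, 160, 250, 201, 130, 11] = f9 e6 10 e7 67 a0 fa c9 82 0b is 10 bytes > B = 7, so hash it first: H(key) = ec 41, then zero-pad to 7 bytes: K' = ec 41 00 00 00 00 00.
K' ⊕ ipad = da 77 36 36 36 36 36.  K' ⊕ opad = b0 1d 5c 5c 5c 5c 5c.
Inner input = (K'⊕ipad) ∥ m = da 77 36 36 36 36 36 ∥ 32.
Inner hash: even-index sum = 380 mod 256 = 124; odd-index sum = 277 mod 256 = 21 → 7c 15.
Outer input = (K'⊕opad) ∥ inner = b0 1d 5c 5c 5c 5c 5c ∥ 7c 15.
Outer hash (tag): even-index sum = 473 mod 256 = 217; odd-index sum = 337 mod 256 = 81 → d9 51.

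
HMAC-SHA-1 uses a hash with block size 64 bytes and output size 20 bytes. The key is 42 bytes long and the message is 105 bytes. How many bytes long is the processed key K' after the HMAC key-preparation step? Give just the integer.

Key is 42 ≤ 64 bytes, zero-padded: |K'| = 64.

64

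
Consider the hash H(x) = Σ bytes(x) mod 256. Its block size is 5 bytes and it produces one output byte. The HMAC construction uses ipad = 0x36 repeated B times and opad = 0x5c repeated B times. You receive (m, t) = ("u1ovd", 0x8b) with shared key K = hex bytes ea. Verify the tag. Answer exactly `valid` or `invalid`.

invalid

Key hex bytes ea is 1 byte ≤ B = 5; zero-pad to 5 bytes: K' = ea 00 00 00 00.
K' ⊕ ipad = dc 36 36 36 36; K' ⊕ opad = b6 5c 5c 5c 5c.
Inner hash: sum = 220+54+54+54+54+117+49+111+118+100 = 931; mod 256 = 163 → a3.
Outer hash (recomputed tag): sum = 182+92+92+92+92+163 = 713; mod 256 = 201 → c9.
Recomputed tag = c9; claimed = 8b → mismatch.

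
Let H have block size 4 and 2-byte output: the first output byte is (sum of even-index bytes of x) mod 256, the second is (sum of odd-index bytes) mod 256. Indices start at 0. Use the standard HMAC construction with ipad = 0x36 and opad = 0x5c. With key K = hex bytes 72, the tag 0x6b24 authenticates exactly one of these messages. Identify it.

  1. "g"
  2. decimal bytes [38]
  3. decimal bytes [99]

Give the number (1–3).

1

Key hex bytes 72 is 1 byte ≤ B = 4; zero-pad to 4 bytes: K' = 72 00 00 00.
K' ⊕ ipad = 44 36 36 36; K' ⊕ opad = 2e 5c 5c 5c.
m1: inner = H(44 36 36 36 67) = e1 6c; tag = H(2e 5c 5c 5c e1 6c) = 6b24 ← matches
m2: inner = H(44 36 36 36 26) = a0 6c; tag = H(2e 5c 5c 5c a0 6c) = 2a24
m3: inner = H(44 36 36 36 63) = dd 6c; tag = H(2e 5c 5c 5c dd 6c) = 6724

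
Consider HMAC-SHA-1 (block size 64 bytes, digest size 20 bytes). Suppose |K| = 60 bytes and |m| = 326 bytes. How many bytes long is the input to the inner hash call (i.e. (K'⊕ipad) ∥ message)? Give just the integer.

Key is 60 ≤ 64 bytes, zero-padded: |K'| = 64.
Inner input = (K'⊕ipad) ∥ m → 64 + 326 = 390 bytes.

390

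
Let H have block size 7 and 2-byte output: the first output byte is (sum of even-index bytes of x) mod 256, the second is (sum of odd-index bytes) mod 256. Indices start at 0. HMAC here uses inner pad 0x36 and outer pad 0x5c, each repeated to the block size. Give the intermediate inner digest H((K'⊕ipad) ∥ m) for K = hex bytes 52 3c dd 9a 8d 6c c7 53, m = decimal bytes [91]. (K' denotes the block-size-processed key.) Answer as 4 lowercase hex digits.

Key hex bytes 52 3c dd 9a 8d 6c c7 53 is 8 bytes > B = 7, so hash it first: H(key) = 83 95, then zero-pad to 7 bytes: K' = 83 95 00 00 00 00 00.
K' ⊕ ipad = b5 a3 36 36 36 36 36.
Inner input = b5 a3 36 36 36 36 36 ∥ 5b.
Inner hash: even-index sum = 343 mod 256 = 87; odd-index sum = 362 mod 256 = 106 → 57 6a.

576a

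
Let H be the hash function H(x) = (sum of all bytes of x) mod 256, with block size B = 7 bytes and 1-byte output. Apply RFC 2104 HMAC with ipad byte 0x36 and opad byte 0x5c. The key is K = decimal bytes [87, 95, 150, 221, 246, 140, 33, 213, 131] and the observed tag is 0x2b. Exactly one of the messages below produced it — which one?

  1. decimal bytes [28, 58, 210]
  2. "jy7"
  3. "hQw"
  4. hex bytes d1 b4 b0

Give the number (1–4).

4

Key decimal bytes [87, 95, 150, 221, 246, 140, 33, 213, 131] = 57 5f 96 dd f6 8c 21 d5 83 is 9 bytes > B = 7, so hash it first: H(key) = 24, then zero-pad to 7 bytes: K' = 24 00 00 00 00 00 00.
K' ⊕ ipad = 12 36 36 36 36 36 36; K' ⊕ opad = 78 5c 5c 5c 5c 5c 5c.
m1: inner = H(12 36 36 36 36 36 36 1c 3a d2) = 7e; tag = H(78 5c 5c 5c 5c 5c 5c 7e) = 1e
m2: inner = H(12 36 36 36 36 36 36 6a 79 37) = 70; tag = H(78 5c 5c 5c 5c 5c 5c 70) = 10
m3: inner = H(12 36 36 36 36 36 36 68 51 77) = 86; tag = H(78 5c 5c 5c 5c 5c 5c 86) = 26
m4: inner = H(12 36 36 36 36 36 36 d1 b4 b0) = 8b; tag = H(78 5c 5c 5c 5c 5c 5c 8b) = 2b ← matches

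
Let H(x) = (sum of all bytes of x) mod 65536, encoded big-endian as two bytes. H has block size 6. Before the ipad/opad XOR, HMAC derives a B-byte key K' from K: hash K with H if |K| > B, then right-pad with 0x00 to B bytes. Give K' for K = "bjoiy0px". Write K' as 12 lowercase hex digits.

|K| = 8 > B = 6, so first hash the key.
H(K): sum = 98+106+111+105+121+48+112+120 = 821 → 03 35.
Zero-pad H(K) = 03 35 to 6 bytes: K' = 03 35 00 00 00 00.

033500000000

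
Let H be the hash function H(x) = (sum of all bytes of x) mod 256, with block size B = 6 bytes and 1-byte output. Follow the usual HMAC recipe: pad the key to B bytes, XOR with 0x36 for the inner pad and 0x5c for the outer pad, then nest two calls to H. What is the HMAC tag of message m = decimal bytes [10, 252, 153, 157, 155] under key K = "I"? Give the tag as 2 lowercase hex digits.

Key "I" = 49 is 1 byte ≤ B = 6; zero-pad to 6 bytes: K' = 49 00 00 00 00 00.
K' ⊕ ipad = 7f 36 36 36 36 36.  K' ⊕ opad = 15 5c 5c 5c 5c 5c.
Inner input = (K'⊕ipad) ∥ m = 7f 36 36 36 36 36 ∥ 0a fc 99 9d 9b.
Inner hash: sum = 127+54+54+54+54+54+10+252+153+157+155 = 1124; mod 256 = 100 → 64.
Outer input = (K'⊕opad) ∥ inner = 15 5c 5c 5c 5c 5c ∥ 64.
Outer hash (tag): sum = 21+92+92+92+92+92+100 = 581; mod 256 = 69 → 45.

45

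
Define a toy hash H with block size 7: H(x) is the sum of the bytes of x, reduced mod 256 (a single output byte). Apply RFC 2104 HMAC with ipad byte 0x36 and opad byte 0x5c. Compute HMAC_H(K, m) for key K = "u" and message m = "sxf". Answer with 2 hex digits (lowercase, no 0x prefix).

Key "u" = 75 is 1 byte ≤ B = 7; zero-pad to 7 bytes: K' = 75 00 00 00 00 00 00.
K' ⊕ ipad = 43 36 36 36 36 36 36.  K' ⊕ opad = 29 5c 5c 5c 5c 5c 5c.
Inner input = (K'⊕ipad) ∥ m = 43 36 36 36 36 36 36 ∥ 73 78 66.
Inner hash: sum = 67+54+54+54+54+54+54+115+120+102 = 728; mod 256 = 216 → d8.
Outer input = (K'⊕opad) ∥ inner = 29 5c 5c 5c 5c 5c 5c ∥ d8.
Outer hash (tag): sum = 41+92+92+92+92+92+92+216 = 809; mod 256 = 41 → 29.

29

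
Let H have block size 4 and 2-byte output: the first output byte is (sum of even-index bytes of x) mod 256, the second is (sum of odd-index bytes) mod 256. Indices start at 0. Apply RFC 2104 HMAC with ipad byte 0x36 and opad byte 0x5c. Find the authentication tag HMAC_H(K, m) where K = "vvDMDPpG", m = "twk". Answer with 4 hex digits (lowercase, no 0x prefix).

fb7b

Key "vvDMDPpG" = 76 76 44 4d 44 50 70 47 is 8 bytes > B = 4, so hash it first: H(key) = 6e 5a, then zero-pad to 4 bytes: K' = 6e 5a 00 00.
K' ⊕ ipad = 58 6c 36 36.  K' ⊕ opad = 32 06 5c 5c.
Inner input = (K'⊕ipad) ∥ m = 58 6c 36 36 ∥ 74 77 6b.
Inner hash: even-index sum = 365 mod 256 = 109; odd-index sum = 281 mod 256 = 25 → 6d 19.
Outer input = (K'⊕opad) ∥ inner = 32 06 5c 5c ∥ 6d 19.
Outer hash (tag): even-index sum = 251 mod 256 = 251; odd-index sum = 123 mod 256 = 123 → fb 7b.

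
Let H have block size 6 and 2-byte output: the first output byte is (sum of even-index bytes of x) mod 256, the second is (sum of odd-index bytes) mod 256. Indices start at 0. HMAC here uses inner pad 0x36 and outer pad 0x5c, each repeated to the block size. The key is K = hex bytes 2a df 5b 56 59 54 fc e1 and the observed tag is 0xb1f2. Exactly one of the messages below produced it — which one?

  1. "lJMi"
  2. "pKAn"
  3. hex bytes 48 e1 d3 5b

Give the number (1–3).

Key hex bytes 2a df 5b 56 59 54 fc e1 is 8 bytes > B = 6, so hash it first: H(key) = da 6a, then zero-pad to 6 bytes: K' = da 6a 00 00 00 00.
K' ⊕ ipad = ec 5c 36 36 36 36; K' ⊕ opad = 86 36 5c 5c 5c 5c.
m1: inner = H(ec 5c 36 36 36 36 6c 4a 4d 69) = 11 7b; tag = H(86 36 5c 5c 5c 5c 11 7b) = 4f69
m2: inner = H(ec 5c 36 36 36 36 70 4b 41 6e) = 09 81; tag = H(86 36 5c 5c 5c 5c 09 81) = 476f
m3: inner = H(ec 5c 36 36 36 36 48 e1 d3 5b) = 73 04; tag = H(86 36 5c 5c 5c 5c 73 04) = b1f2 ← matches

3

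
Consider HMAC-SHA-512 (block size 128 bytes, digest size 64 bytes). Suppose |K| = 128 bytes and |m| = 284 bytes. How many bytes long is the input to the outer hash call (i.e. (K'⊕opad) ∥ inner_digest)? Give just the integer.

Key is 128 ≤ 128 bytes, zero-padded: |K'| = 128.
Outer input = (K'⊕opad) ∥ H(inner) → 128 + 64 = 192 bytes.

192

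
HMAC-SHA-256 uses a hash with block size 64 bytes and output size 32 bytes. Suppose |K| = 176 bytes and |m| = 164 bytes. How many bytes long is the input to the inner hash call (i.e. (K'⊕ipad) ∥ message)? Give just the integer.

228

Key is 176 > 64 bytes, so it is hashed to 32 bytes then zero-padded to 64: |K'| = 64.
Inner input = (K'⊕ipad) ∥ m → 64 + 164 = 228 bytes.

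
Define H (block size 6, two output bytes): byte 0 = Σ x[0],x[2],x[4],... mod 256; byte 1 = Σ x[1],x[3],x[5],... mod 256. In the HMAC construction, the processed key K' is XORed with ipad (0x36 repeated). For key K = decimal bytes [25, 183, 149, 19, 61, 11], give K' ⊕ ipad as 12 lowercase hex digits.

Key decimal bytes [25, 183, 149, 19, 61, 11] = 19 b7 95 13 3d 0b is exactly B = 6 bytes: K' = 19 b7 95 13 3d 0b.
XOR each byte with 0x36: 19⊕36=2f, b7⊕36=81, 95⊕36=a3, 13⊕36=25, 3d⊕36=0b, 0b⊕36=3d.

2f81a3250b3d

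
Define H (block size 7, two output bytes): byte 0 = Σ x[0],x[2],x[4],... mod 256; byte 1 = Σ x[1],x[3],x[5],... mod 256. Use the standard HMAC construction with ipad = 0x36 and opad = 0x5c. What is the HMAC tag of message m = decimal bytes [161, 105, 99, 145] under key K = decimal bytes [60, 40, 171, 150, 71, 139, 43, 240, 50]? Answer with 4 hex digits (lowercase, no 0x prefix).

Key decimal bytes [60, 40, 171, 150, 71, 139, 43, 240, 50] = 3c 28 ab 96 47 8b 2b f0 32 is 9 bytes > B = 7, so hash it first: H(key) = 8b 39, then zero-pad to 7 bytes: K' = 8b 39 00 00 00 00 00.
K' ⊕ ipad = bd 0f 36 36 36 36 36.  K' ⊕ opad = d7 65 5c 5c 5c 5c 5c.
Inner input = (K'⊕ipad) ∥ m = bd 0f 36 36 36 36 36 ∥ a1 69 63 91.
Inner hash: even-index sum = 601 mod 256 = 89; odd-index sum = 383 mod 256 = 127 → 59 7f.
Outer input = (K'⊕opad) ∥ inner = d7 65 5c 5c 5c 5c 5c ∥ 59 7f.
Outer hash (tag): even-index sum = 618 mod 256 = 106; odd-index sum = 374 mod 256 = 118 → 6a 76.

6a76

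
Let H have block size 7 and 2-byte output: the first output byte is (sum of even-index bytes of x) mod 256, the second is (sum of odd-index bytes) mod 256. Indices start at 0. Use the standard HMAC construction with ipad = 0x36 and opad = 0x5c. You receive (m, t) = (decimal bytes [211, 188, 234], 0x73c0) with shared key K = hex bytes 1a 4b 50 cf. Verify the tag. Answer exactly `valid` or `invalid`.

valid

Key hex bytes 1a 4b 50 cf is 4 bytes ≤ B = 7; zero-pad to 7 bytes: K' = 1a 4b 50 cf 00 00 00.
K' ⊕ ipad = 2c 7d 66 f9 36 36 36; K' ⊕ opad = 46 17 0c 93 5c 5c 5c.
Inner hash: even-index sum = 442 mod 256 = 186; odd-index sum = 873 mod 256 = 105 → ba 69.
Outer hash (recomputed tag): even-index sum = 371 mod 256 = 115; odd-index sum = 448 mod 256 = 192 → 73 c0.
Recomputed tag = 73c0; claimed = 73c0 → match.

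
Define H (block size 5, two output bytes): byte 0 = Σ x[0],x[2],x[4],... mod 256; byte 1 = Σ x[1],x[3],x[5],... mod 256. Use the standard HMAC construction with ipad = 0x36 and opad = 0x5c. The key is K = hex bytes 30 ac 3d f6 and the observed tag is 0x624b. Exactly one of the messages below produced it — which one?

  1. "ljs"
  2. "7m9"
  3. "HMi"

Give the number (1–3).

Key hex bytes 30 ac 3d f6 is 4 bytes ≤ B = 5; zero-pad to 5 bytes: K' = 30 ac 3d f6 00.
K' ⊕ ipad = 06 9a 0b c0 36; K' ⊕ opad = 6c f0 61 aa 5c.
m1: inner = H(06 9a 0b c0 36 6c 6a 73) = b1 39; tag = H(6c f0 61 aa 5c b1 39) = 624b ← matches
m2: inner = H(06 9a 0b c0 36 37 6d 39) = b4 ca; tag = H(6c f0 61 aa 5c b4 ca) = f34e
m3: inner = H(06 9a 0b c0 36 48 4d 69) = 94 0b; tag = H(6c f0 61 aa 5c 94 0b) = 342e

1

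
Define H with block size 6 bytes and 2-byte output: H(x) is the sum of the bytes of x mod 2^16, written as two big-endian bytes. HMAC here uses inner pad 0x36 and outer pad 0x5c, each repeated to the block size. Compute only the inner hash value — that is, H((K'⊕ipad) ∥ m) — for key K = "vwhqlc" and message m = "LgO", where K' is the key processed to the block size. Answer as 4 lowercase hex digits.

02d7

Key "vwhqlc" = 76 77 68 71 6c 63 is exactly B = 6 bytes: K' = 76 77 68 71 6c 63.
K' ⊕ ipad = 40 41 5e 47 5a 55.
Inner input = 40 41 5e 47 5a 55 ∥ 4c 67 4f.
Inner hash: sum = 64+65+94+71+90+85+76+103+79 = 727 → 02 d7.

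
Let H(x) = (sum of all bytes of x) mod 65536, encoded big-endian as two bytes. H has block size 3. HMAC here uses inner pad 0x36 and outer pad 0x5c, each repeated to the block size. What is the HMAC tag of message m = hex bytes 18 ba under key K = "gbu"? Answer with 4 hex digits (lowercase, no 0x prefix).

Key "gbu" = 67 62 75 is exactly B = 3 bytes: K' = 67 62 75.
K' ⊕ ipad = 51 54 43.  K' ⊕ opad = 3b 3e 29.
Inner input = (K'⊕ipad) ∥ m = 51 54 43 ∥ 18 ba.
Inner hash: sum = 81+84+67+24+186 = 442 → 01 ba.
Outer input = (K'⊕opad) ∥ inner = 3b 3e 29 ∥ 01 ba.
Outer hash (tag): sum = 59+62+41+1+186 = 349 → 01 5d.

015d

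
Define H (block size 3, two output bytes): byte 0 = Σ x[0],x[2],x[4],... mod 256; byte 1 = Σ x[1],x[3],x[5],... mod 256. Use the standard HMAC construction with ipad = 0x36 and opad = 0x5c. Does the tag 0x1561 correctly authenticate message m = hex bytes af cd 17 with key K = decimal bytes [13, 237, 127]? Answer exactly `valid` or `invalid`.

invalid

Key decimal bytes [13, 237, 127] = 0d ed 7f is exactly B = 3 bytes: K' = 0d ed 7f.
K' ⊕ ipad = 3b db 49; K' ⊕ opad = 51 b1 23.
Inner hash: even-index sum = 337 mod 256 = 81; odd-index sum = 417 mod 256 = 161 → 51 a1.
Outer hash (recomputed tag): even-index sum = 277 mod 256 = 21; odd-index sum = 258 mod 256 = 2 → 15 02.
Recomputed tag = 1502; claimed = 1561 → mismatch.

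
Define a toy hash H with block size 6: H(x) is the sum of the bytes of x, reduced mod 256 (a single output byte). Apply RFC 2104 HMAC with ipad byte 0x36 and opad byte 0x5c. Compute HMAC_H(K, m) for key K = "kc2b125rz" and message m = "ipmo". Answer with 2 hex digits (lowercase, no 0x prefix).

19

Key "kc2b125rz" = 6b 63 32 62 31 32 35 72 7a is 9 bytes > B = 6, so hash it first: H(key) = e6, then zero-pad to 6 bytes: K' = e6 00 00 00 00 00.
K' ⊕ ipad = d0 36 36 36 36 36.  K' ⊕ opad = ba 5c 5c 5c 5c 5c.
Inner input = (K'⊕ipad) ∥ m = d0 36 36 36 36 36 ∥ 69 70 6d 6f.
Inner hash: sum = 208+54+54+54+54+54+105+112+109+111 = 915; mod 256 = 147 → 93.
Outer input = (K'⊕opad) ∥ inner = ba 5c 5c 5c 5c 5c ∥ 93.
Outer hash (tag): sum = 186+92+92+92+92+92+147 = 793; mod 256 = 25 → 19.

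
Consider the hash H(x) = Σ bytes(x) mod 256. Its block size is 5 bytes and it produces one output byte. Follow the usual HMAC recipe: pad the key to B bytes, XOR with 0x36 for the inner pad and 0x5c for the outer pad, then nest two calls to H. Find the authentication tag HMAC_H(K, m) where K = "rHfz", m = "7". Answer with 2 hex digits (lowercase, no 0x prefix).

c9

Key "rHfz" = 72 48 66 7a is 4 bytes ≤ B = 5; zero-pad to 5 bytes: K' = 72 48 66 7a 00.
K' ⊕ ipad = 44 7e 50 4c 36.  K' ⊕ opad = 2e 14 3a 26 5c.
Inner input = (K'⊕ipad) ∥ m = 44 7e 50 4c 36 ∥ 37.
Inner hash: sum = 68+126+80+76+54+55 = 459; mod 256 = 203 → cb.
Outer input = (K'⊕opad) ∥ inner = 2e 14 3a 26 5c ∥ cb.
Outer hash (tag): sum = 46+20+58+38+92+203 = 457; mod 256 = 201 → c9.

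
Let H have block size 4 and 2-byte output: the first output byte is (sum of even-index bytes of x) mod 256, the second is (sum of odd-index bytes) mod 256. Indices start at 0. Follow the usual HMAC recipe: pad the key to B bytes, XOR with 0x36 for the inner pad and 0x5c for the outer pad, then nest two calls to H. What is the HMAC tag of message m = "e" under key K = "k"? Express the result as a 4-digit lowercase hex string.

8b24

Key "k" = 6b is 1 byte ≤ B = 4; zero-pad to 4 bytes: K' = 6b 00 00 00.
K' ⊕ ipad = 5d 36 36 36.  K' ⊕ opad = 37 5c 5c 5c.
Inner input = (K'⊕ipad) ∥ m = 5d 36 36 36 ∥ 65.
Inner hash: even-index sum = 248 mod 256 = 248; odd-index sum = 108 mod 256 = 108 → f8 6c.
Outer input = (K'⊕opad) ∥ inner = 37 5c 5c 5c ∥ f8 6c.
Outer hash (tag): even-index sum = 395 mod 256 = 139; odd-index sum = 292 mod 256 = 36 → 8b 24.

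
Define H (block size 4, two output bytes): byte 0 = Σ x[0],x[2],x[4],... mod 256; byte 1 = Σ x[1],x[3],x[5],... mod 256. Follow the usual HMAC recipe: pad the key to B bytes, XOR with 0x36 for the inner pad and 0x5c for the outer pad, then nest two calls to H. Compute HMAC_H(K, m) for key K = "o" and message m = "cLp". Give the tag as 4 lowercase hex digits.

f170

Key "o" = 6f is 1 byte ≤ B = 4; zero-pad to 4 bytes: K' = 6f 00 00 00.
K' ⊕ ipad = 59 36 36 36.  K' ⊕ opad = 33 5c 5c 5c.
Inner input = (K'⊕ipad) ∥ m = 59 36 36 36 ∥ 63 4c 70.
Inner hash: even-index sum = 354 mod 256 = 98; odd-index sum = 184 mod 256 = 184 → 62 b8.
Outer input = (K'⊕opad) ∥ inner = 33 5c 5c 5c ∥ 62 b8.
Outer hash (tag): even-index sum = 241 mod 256 = 241; odd-index sum = 368 mod 256 = 112 → f1 70.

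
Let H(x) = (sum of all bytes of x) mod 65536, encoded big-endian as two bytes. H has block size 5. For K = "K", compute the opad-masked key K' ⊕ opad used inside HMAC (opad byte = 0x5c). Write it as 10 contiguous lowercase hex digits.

175c5c5c5c

Key "K" = 4b is 1 byte ≤ B = 5; zero-pad to 5 bytes: K' = 4b 00 00 00 00.
XOR each byte with 0x5c: 4b⊕5c=17, 00⊕5c=5c, 00⊕5c=5c, 00⊕5c=5c, 00⊕5c=5c.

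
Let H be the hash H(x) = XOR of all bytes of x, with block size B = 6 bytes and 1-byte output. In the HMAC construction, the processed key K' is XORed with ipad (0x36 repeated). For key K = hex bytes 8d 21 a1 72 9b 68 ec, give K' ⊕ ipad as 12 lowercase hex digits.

563636363636

Key hex bytes 8d 21 a1 72 9b 68 ec is 7 bytes > B = 6, so hash it first: H(key) = 60, then zero-pad to 6 bytes: K' = 60 00 00 00 00 00.
XOR each byte with 0x36: 60⊕36=56, 00⊕36=36, 00⊕36=36, 00⊕36=36, 00⊕36=36, 00⊕36=36.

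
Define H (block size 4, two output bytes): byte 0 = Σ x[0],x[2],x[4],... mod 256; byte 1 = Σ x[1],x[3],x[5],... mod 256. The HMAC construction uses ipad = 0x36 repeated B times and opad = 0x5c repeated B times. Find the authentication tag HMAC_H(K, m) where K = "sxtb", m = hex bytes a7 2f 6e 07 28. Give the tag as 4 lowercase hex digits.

1b3a

Key "sxtb" = 73 78 74 62 is exactly B = 4 bytes: K' = 73 78 74 62.
K' ⊕ ipad = 45 4e 42 54.  K' ⊕ opad = 2f 24 28 3e.
Inner input = (K'⊕ipad) ∥ m = 45 4e 42 54 ∥ a7 2f 6e 07 28.
Inner hash: even-index sum = 452 mod 256 = 196; odd-index sum = 216 mod 256 = 216 → c4 d8.
Outer input = (K'⊕opad) ∥ inner = 2f 24 28 3e ∥ c4 d8.
Outer hash (tag): even-index sum = 283 mod 256 = 27; odd-index sum = 314 mod 256 = 58 → 1b 3a.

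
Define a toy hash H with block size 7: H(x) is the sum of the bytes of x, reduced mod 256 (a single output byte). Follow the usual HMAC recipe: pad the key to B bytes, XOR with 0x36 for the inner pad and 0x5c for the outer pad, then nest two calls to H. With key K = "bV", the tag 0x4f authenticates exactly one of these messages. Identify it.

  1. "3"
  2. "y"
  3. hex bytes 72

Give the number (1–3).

Key "bV" = 62 56 is 2 bytes ≤ B = 7; zero-pad to 7 bytes: K' = 62 56 00 00 00 00 00.
K' ⊕ ipad = 54 60 36 36 36 36 36; K' ⊕ opad = 3e 0a 5c 5c 5c 5c 5c.
m1: inner = H(54 60 36 36 36 36 36 33) = f5; tag = H(3e 0a 5c 5c 5c 5c 5c f5) = 09
m2: inner = H(54 60 36 36 36 36 36 79) = 3b; tag = H(3e 0a 5c 5c 5c 5c 5c 3b) = 4f ← matches
m3: inner = H(54 60 36 36 36 36 36 72) = 34; tag = H(3e 0a 5c 5c 5c 5c 5c 34) = 48

2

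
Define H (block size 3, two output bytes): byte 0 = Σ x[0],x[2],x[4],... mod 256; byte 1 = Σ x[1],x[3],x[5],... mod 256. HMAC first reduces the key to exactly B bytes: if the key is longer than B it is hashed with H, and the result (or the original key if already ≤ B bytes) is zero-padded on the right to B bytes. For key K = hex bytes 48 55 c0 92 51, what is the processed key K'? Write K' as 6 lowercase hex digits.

|K| = 5 > B = 3, so first hash the key.
H(K): even-index sum = 345 mod 256 = 89; odd-index sum = 231 mod 256 = 231 → 59 e7.
Zero-pad H(K) = 59 e7 to 3 bytes: K' = 59 e7 00.

59e700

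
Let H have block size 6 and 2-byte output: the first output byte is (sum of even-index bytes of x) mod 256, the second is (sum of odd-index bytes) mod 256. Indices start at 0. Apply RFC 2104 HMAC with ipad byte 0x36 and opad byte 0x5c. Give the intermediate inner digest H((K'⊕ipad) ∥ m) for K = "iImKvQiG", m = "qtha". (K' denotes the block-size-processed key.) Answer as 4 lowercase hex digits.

Key "iImKvQiG" = 69 49 6d 4b 76 51 69 47 is 8 bytes > B = 6, so hash it first: H(key) = b5 2c, then zero-pad to 6 bytes: K' = b5 2c 00 00 00 00.
K' ⊕ ipad = 83 1a 36 36 36 36.
Inner input = 83 1a 36 36 36 36 ∥ 71 74 68 61.
Inner hash: even-index sum = 456 mod 256 = 200; odd-index sum = 347 mod 256 = 91 → c8 5b.

c85b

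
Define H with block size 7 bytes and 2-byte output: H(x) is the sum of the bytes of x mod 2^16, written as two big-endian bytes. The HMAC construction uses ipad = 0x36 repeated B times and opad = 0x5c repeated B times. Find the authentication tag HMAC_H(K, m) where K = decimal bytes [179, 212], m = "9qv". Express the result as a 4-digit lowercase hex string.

Key decimal bytes [179, 212] = b3 d4 is 2 bytes ≤ B = 7; zero-pad to 7 bytes: K' = b3 d4 00 00 00 00 00.
K' ⊕ ipad = 85 e2 36 36 36 36 36.  K' ⊕ opad = ef 88 5c 5c 5c 5c 5c.
Inner input = (K'⊕ipad) ∥ m = 85 e2 36 36 36 36 36 ∥ 39 71 76.
Inner hash: sum = 133+226+54+54+54+54+54+57+113+118 = 917 → 03 95.
Outer input = (K'⊕opad) ∥ inner = ef 88 5c 5c 5c 5c 5c ∥ 03 95.
Outer hash (tag): sum = 239+136+92+92+92+92+92+3+149 = 987 → 03 db.

03db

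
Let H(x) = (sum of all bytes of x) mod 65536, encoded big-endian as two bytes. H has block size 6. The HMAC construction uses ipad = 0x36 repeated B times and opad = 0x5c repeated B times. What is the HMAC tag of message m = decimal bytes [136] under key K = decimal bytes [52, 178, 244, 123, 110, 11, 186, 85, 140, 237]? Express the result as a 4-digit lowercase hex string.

Key decimal bytes [52, 178, 244, 123, 110, 11, 186, 85, 140, 237] = 34 b2 f4 7b 6e 0b ba 55 8c ed is 10 bytes > B = 6, so hash it first: H(key) = 05 56, then zero-pad to 6 bytes: K' = 05 56 00 00 00 00.
K' ⊕ ipad = 33 60 36 36 36 36.  K' ⊕ opad = 59 0a 5c 5c 5c 5c.
Inner input = (K'⊕ipad) ∥ m = 33 60 36 36 36 36 ∥ 88.
Inner hash: sum = 51+96+54+54+54+54+136 = 499 → 01 f3.
Outer input = (K'⊕opad) ∥ inner = 59 0a 5c 5c 5c 5c ∥ 01 f3.
Outer hash (tag): sum = 89+10+92+92+92+92+1+243 = 711 → 02 c7.

02c7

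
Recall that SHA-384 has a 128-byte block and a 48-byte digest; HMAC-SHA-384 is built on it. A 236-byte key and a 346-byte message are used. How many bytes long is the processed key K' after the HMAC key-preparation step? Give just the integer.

Key is 236 > 128 bytes, so it is hashed to 48 bytes then zero-padded to 128: |K'| = 128.

128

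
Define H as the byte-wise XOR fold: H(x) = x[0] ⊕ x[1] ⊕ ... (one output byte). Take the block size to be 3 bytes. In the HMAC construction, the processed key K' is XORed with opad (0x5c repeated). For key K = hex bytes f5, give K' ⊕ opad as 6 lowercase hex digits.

a95c5c

Key hex bytes f5 is 1 byte ≤ B = 3; zero-pad to 3 bytes: K' = f5 00 00.
XOR each byte with 0x5c: f5⊕5c=a9, 00⊕5c=5c, 00⊕5c=5c.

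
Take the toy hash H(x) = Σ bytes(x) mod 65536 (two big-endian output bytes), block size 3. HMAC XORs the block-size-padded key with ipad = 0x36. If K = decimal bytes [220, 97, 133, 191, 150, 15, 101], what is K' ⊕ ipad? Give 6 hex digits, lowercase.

Key decimal bytes [220, 97, 133, 191, 150, 15, 101] = dc 61 85 bf 96 0f 65 is 7 bytes > B = 3, so hash it first: H(key) = 03 8b, then zero-pad to 3 bytes: K' = 03 8b 00.
XOR each byte with 0x36: 03⊕36=35, 8b⊕36=bd, 00⊕36=36.

35bd36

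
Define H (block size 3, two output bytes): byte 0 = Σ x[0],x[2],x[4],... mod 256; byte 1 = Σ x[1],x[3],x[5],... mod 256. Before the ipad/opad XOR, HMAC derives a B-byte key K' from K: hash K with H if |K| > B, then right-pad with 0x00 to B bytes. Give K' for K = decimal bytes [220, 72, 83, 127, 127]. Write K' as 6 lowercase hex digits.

|K| = 5 > B = 3, so first hash the key.
H(K): even-index sum = 430 mod 256 = 174; odd-index sum = 199 mod 256 = 199 → ae c7.
Zero-pad H(K) = ae c7 to 3 bytes: K' = ae c7 00.

aec700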